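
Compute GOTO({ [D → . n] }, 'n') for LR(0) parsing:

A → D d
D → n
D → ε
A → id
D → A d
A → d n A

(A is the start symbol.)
GOTO(I, 'n') = CLOSURE({ [A → αX.β] : [A → α.Xβ] ∈ I, X = 'n' })

Items with dot before 'n', with the dot advanced:
  [D → . n] → [D → n .]
Closure adds nothing (no advanced item has the dot before a non-terminal).

GOTO = { [D → n .] }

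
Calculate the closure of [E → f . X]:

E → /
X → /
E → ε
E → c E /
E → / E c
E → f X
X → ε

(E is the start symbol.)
{ [E → f . X], [X → . /], [X → .] }

To compute CLOSURE, for each item [A → α.Bβ] where B is a non-terminal, add [B → .γ] for all productions B → γ; repeat for the newly added items until nothing changes.

Start with: [E → f . X]
  [E → f . X] has the dot before X: add [X → . /], [X → .]
No further items can be added.

CLOSURE = { [E → f . X], [X → . /], [X → .] }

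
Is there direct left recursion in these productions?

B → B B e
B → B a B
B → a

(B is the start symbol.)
Yes, B is left-recursive

Direct left recursion occurs when N → N α for some non-terminal N (the right-hand side begins with the left-hand side itself).

B → B B e: LEFT RECURSIVE (starts with B)
B → B a B: LEFT RECURSIVE (starts with B)
B → a: starts with a

The grammar has direct left recursion on: B.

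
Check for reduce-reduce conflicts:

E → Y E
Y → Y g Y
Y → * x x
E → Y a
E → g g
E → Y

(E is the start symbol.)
No reduce-reduce conflicts

Augment with E' → E and build the canonical LR(0) collection (I0 = CLOSURE({[E' → . E]}), then GOTO on every symbol after a dot until no new states appear). It has 13 states:
  I0: { [E → . Y E], [E → . Y a], [E → . Y], [E → . g g], [E' → . E], [Y → . * x x], [Y → . Y g Y] }  — shift
  I1: { [Y → * . x x] }  — shift
  I2: { [E' → E .] }  — accept
  I3: { [E → . Y E], [E → . Y a], [E → . Y], [E → . g g], [E → Y . E], [E → Y . a], [E → Y .], [Y → . * x x], [Y → . Y g Y], [Y → Y . g Y] }  — shift, reduce
  I4: { [E → g . g] }  — shift
  I5: { [E → g g .] }  — reduce
  I6: { [E → Y E .] }  — reduce
  I7: { [E → Y a .] }  — reduce
  I8: { [E → g . g], [Y → . * x x], [Y → . Y g Y], [Y → Y g . Y] }  — shift
  I9: { [Y → Y . g Y], [Y → Y g Y .] }  — shift, reduce
  I10: { [Y → . * x x], [Y → . Y g Y], [Y → Y g . Y] }  — shift
  I11: { [Y → * x . x] }  — shift
  I12: { [Y → * x x .] }  — reduce

No state contains more than one complete item.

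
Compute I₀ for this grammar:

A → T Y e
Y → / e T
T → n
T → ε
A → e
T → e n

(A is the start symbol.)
{ [A → . T Y e], [A → . e], [A' → . A], [T → . e n], [T → . n], [T → .] }

First, augment the grammar with A' → A
I₀ = CLOSURE({ [A' → . A] }):
  [A' → . A] has the dot before A: add [A → . T Y e], [A → . e]
  [A → . T Y e] has the dot before T: add [T → . n], [T → .], [T → . e n]
No further items can be added.

I₀ = { [A → . T Y e], [A → . e], [A' → . A], [T → . e n], [T → . n], [T → .] }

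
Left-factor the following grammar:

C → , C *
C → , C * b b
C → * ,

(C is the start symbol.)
Left-factoring transforms A → αβ₁ | αβ₂ into A → αA' and A' → β₁ | β₂
(α is the longest common prefix among the alternatives). Repeat until
no nonterminal has two alternatives with a common prefix.

Round 1: C has alternatives sharing prefix ', C *'. Introduce C': C → , C * C'
  Add: C' → ε
  Add: C' → b b

No remaining common prefixes — done.

Resulting grammar:
C → , C * C'
C' → ε
C' → b b
C → * ,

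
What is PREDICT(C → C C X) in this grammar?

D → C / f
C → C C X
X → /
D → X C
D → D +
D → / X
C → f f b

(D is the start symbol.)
{ 'f' }

PREDICT(C → C C X) = (FIRST(RHS) \ {ε}) ∪ (FOLLOW(C) if ε ∈ FIRST(RHS), i.e. RHS ⇒* ε)
FIRST(C) = { 'f' }
FIRST(C C X) = { 'f' }
ε ∉ FIRST(C C X), so FOLLOW(C) is not added.
PREDICT(C → C C X) = { 'f' }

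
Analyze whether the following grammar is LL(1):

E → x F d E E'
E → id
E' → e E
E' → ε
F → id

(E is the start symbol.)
No. Predict set conflict for E': { 'e' }

A grammar is LL(1) if for each non-terminal N with multiple productions, the predict sets of those productions are pairwise disjoint, where PREDICT(N → α) = (FIRST(α) \ {ε}) ∪ (FOLLOW(N) if α ⇒* ε).

Relevant sets:
  FOLLOW(E') = { $, 'e' }

For E:
  PREDICT(E → x F d E E') = { 'x' }
  PREDICT(E → id) = { 'id' }
For E':
  PREDICT(E' → e E) = { 'e' }
  PREDICT(E' → ε) = { $, 'e' }
F has a single production, so nothing to check there.

Conflict found: Predict set conflict for E': { 'e' }
The grammar is NOT LL(1).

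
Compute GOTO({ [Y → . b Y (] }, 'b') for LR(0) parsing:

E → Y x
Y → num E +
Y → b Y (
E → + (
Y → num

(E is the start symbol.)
{ [Y → . b Y (], [Y → . num E +], [Y → . num], [Y → b . Y (] }

GOTO(I, 'b') = CLOSURE({ [A → αX.β] : [A → α.Xβ] ∈ I, X = 'b' })

Items with dot before 'b', with the dot advanced:
  [Y → . b Y (] → [Y → b . Y (]
Closure of the advanced items:
  [Y → b . Y (] has the dot before Y: add [Y → . num E +], [Y → . b Y (], [Y → . num]

GOTO = { [Y → . b Y (], [Y → . num E +], [Y → . num], [Y → b . Y (] }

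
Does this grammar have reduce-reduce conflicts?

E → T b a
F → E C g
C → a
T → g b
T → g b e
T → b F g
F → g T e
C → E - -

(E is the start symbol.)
No reduce-reduce conflicts

A reduce-reduce conflict occurs when an LR(0) state has two complete items [A → α .] and [B → β .] — both call for a reduction, and with no lookahead the parser cannot choose between them.

Augment with E' → E and build the canonical LR(0) collection (I0 = CLOSURE({[E' → . E]}), then GOTO on every symbol after a dot until no new states appear). It has 22 states:
  I0: { [E → . T b a], [E' → . E], [T → . b F g], [T → . g b e], [T → . g b] }  — shift
  I1: { [E' → E .] }  — accept
  I2: { [E → T . b a] }  — shift
  I3: { [E → . T b a], [F → . E C g], [F → . g T e], [T → . b F g], [T → . g b e], [T → . g b], [T → b . F g] }  — shift
  I4: { [T → g . b e], [T → g . b] }  — shift
  I5: { [T → g b . e], [T → g b .] }  — shift, reduce
  I6: { [T → g b e .] }  — reduce
  I7: { [C → . E - -], [C → . a], [E → . T b a], [F → E . C g], [T → . b F g], [T → . g b e], [T → . g b] }  — shift
  I8: { [T → b F . g] }  — shift
  I9: { [F → g . T e], [T → . b F g], [T → . g b e], [T → . g b], [T → g . b e], [T → g . b] }  — shift
  I10: { [F → g T . e] }  — shift
  I11: { [E → . T b a], [F → . E C g], [F → . g T e], [T → . b F g], [T → . g b e], [T → . g b], [T → b . F g], [T → g b . e], [T → g b .] }  — shift, reduce
  I12: { [F → g T e .] }  — reduce
  I13: { [T → b F g .] }  — reduce
  I14: { [F → E C . g] }  — shift
  I15: { [C → E . - -] }  — shift
  I16: { [C → a .] }  — reduce
  I17: { [C → E - . -] }  — shift
  I18: { [C → E - - .] }  — reduce
  I19: { [F → E C g .] }  — reduce
  I20: { [E → T b . a] }  — shift
  I21: { [E → T b a .] }  — reduce

No state contains more than one complete item.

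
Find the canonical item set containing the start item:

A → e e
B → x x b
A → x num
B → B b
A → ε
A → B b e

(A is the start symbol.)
{ [A → . B b e], [A → . e e], [A → . x num], [A → .], [A' → . A], [B → . B b], [B → . x x b] }

First, augment the grammar with A' → A
I₀ = CLOSURE({ [A' → . A] }):
  [A' → . A] has the dot before A: add [A → . e e], [A → . x num], [A → .], [A → . B b e]
  [A → . B b e] has the dot before B: add [B → . x x b], [B → . B b]
No further items can be added.

I₀ = { [A → . B b e], [A → . e e], [A → . x num], [A → .], [A' → . A], [B → . B b], [B → . x x b] }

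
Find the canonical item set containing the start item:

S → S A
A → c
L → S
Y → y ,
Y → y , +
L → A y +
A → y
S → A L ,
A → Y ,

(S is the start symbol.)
{ [A → . Y ,], [A → . c], [A → . y], [S → . A L ,], [S → . S A], [S' → . S], [Y → . y , +], [Y → . y ,] }

First, augment the grammar with S' → S
I₀ = CLOSURE({ [S' → . S] }):
  [S' → . S] has the dot before S: add [S → . S A], [S → . A L ,]
  [S → . A L ,] has the dot before A: add [A → . c], [A → . y], [A → . Y ,]
  [A → . Y ,] has the dot before Y: add [Y → . y ,], [Y → . y , +]
No further items can be added.

I₀ = { [A → . Y ,], [A → . c], [A → . y], [S → . A L ,], [S → . S A], [S' → . S], [Y → . y , +], [Y → . y ,] }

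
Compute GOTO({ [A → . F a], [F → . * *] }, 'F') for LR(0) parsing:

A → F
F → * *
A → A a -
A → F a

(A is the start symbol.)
{ [A → F . a] }

GOTO(I, 'F') = CLOSURE({ [A → αX.β] : [A → α.Xβ] ∈ I, X = 'F' })

Items with dot before 'F', with the dot advanced:
  [A → . F a] → [A → F . a]
Closure adds nothing (no advanced item has the dot before a non-terminal).

GOTO = { [A → F . a] }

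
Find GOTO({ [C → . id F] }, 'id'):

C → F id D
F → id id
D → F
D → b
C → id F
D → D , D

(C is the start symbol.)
GOTO(I, 'id') = CLOSURE({ [A → αX.β] : [A → α.Xβ] ∈ I, X = 'id' })

Items with dot before 'id', with the dot advanced:
  [C → . id F] → [C → id . F]
Closure of the advanced items:
  [C → id . F] has the dot before F: add [F → . id id]

GOTO = { [C → id . F], [F → . id id] }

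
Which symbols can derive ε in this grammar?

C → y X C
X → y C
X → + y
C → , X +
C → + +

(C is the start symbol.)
None

A non-terminal is nullable if it can derive ε (the empty string): either it has an ε-production, or it has a production whose right-hand side consists entirely of nullable non-terminals.

There are no ε-productions, so no non-terminal can derive ε.
No non-terminals are nullable.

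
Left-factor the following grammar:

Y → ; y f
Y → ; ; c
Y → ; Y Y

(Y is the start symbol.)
Left-factoring transforms A → αβ₁ | αβ₂ into A → αA' and A' → β₁ | β₂
(α is the longest common prefix among the alternatives). Repeat until
no nonterminal has two alternatives with a common prefix.

Round 1: Y has alternatives sharing prefix ';'. Introduce Y': Y → ; Y'
  Add: Y' → y f
  Add: Y' → ; c
  Add: Y' → Y Y

No remaining common prefixes — done.

Resulting grammar:
Y → ; Y'
Y' → y f
Y' → ; c
Y' → Y Y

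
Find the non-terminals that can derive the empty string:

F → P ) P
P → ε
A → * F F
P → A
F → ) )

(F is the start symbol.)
{ 'P' }

ε-productions: P → ε
So P is immediately nullable.
No further non-terminal can be added: every production for the remaining non-terminals contains a terminal or a non-nullable non-terminal.
Nullable = { 'P' }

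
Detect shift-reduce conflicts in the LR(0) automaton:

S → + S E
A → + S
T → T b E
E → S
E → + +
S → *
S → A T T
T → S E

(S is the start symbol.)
A shift-reduce conflict occurs when an LR(0) state has both:
  - a complete (reduce) item [A → α .] (dot at the end), and
  - a shift item [B → β . c γ] (dot before a terminal).

Augment with S' → S and build the canonical LR(0) collection (I0 = CLOSURE({[S' → . S]}), then GOTO on every symbol after a dot until no new states appear). It has 16 states:
  I0: { [A → . + S], [S → . *], [S → . + S E], [S → . A T T], [S' → . S] }  — shift
  I1: { [S → * .] }  — reduce
  I2: { [A → + . S], [A → . + S], [S → + . S E], [S → . *], [S → . + S E], [S → . A T T] }  — shift
  I3: { [A → . + S], [S → . *], [S → . + S E], [S → . A T T], [S → A . T T], [T → . S E], [T → . T b E] }  — shift
  I4: { [S' → S .] }  — accept
  I5: { [A → . + S], [E → . + +], [E → . S], [S → . *], [S → . + S E], [S → . A T T], [T → S . E] }  — shift
  I6: { [A → . + S], [S → . *], [S → . + S E], [S → . A T T], [S → A T . T], [T → . S E], [T → . T b E], [T → T . b E] }  — shift
  I7: { [S → A T T .], [T → T . b E] }  — shift, reduce
  I8: { [A → . + S], [E → . + +], [E → . S], [S → . *], [S → . + S E], [S → . A T T], [T → T b . E] }  — shift
  I9: { [A → + . S], [A → . + S], [E → + . +], [S → + . S E], [S → . *], [S → . + S E], [S → . A T T] }  — shift
  I10: { [T → T b E .] }  — reduce
  I11: { [E → S .] }  — reduce
  I12: { [A → + . S], [A → . + S], [E → + + .], [S → + . S E], [S → . *], [S → . + S E], [S → . A T T] }  — shift, reduce
  I13: { [A → + S .], [A → . + S], [E → . + +], [E → . S], [S → + S . E], [S → . *], [S → . + S E], [S → . A T T] }  — shift, reduce
  I14: { [S → + S E .] }  — reduce
  I15: { [T → S E .] }  — reduce

I7 contains reduce item [S → A T T .] and shift item [T → T . b E] — shift-reduce conflict.
I12 contains reduce item [E → + + .] and shift items [A → . + S], [S → . *], [S → . + S E] — shift-reduce conflict.
I13 contains reduce item [A → + S .] and shift items [A → . + S], [E → . + +], [S → . *], [S → . + S E] — shift-reduce conflict.

Answer: Yes — I7: [S → A T T .] vs [T → T . b E]; I12: [E → + + .] vs [A → . + S]; I13: [A → + S .] vs [A → . + S]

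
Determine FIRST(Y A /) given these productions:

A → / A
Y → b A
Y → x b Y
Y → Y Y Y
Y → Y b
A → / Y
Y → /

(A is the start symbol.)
FIRST sets of the non-terminals involved (from the grammar, by fixed-point iteration):
  FIRST(Y) = { '/', 'b', 'x' }

To compute FIRST(Y A /), process the symbols left to right:
Symbol Y is a non-terminal. Add FIRST(Y) \ {ε} = { '/', 'b', 'x' }
Y is not nullable (ε ∉ FIRST(Y)), so stop here.
FIRST(Y A /) = { '/', 'b', 'x' }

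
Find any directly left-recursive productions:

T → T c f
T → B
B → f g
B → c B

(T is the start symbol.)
Yes, T is left-recursive

Direct left recursion occurs when N → N α for some non-terminal N (the right-hand side begins with the left-hand side itself).

T → T c f: LEFT RECURSIVE (starts with T)
T → B: starts with B
B → f g: starts with f
B → c B: starts with c

The grammar has direct left recursion on: T.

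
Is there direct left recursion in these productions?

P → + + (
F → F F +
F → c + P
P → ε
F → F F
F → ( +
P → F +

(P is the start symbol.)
Direct left recursion occurs when N → N α for some non-terminal N (the right-hand side begins with the left-hand side itself).

P → + + (: starts with '+'
F → F F +: LEFT RECURSIVE (starts with F)
F → c + P: starts with c
P → ε: starts with ε
F → F F: LEFT RECURSIVE (starts with F)
F → ( +: starts with '('
P → F +: starts with F

The grammar has direct left recursion on: F.

Answer: Yes, F is left-recursive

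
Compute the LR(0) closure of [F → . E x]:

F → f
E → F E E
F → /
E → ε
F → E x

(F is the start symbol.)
{ [E → . F E E], [E → .], [F → . /], [F → . E x], [F → . f] }

Start with: [F → . E x]
  [F → . E x] has the dot before E: add [E → . F E E], [E → .]
  [E → . F E E] has the dot before F: add [F → . f], [F → . /]
No further items can be added.

CLOSURE = { [E → . F E E], [E → .], [F → . /], [F → . E x], [F → . f] }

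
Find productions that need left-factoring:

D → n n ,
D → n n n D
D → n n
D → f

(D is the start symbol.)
Yes, D has productions with common prefix 'n n'

Left-factoring is needed when two productions for the same non-terminal
share a common prefix on the right-hand side.

Productions for D:
  D → n n ,
  D → n n n D
  D → n n
  D → f

Found common prefix 'n n' in productions for D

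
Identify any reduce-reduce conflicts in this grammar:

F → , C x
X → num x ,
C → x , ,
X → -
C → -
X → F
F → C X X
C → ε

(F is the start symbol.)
A reduce-reduce conflict occurs when an LR(0) state has two complete items [A → α .] and [B → β .] — both call for a reduction, and with no lookahead the parser cannot choose between them.

Augment with F' → F and build the canonical LR(0) collection (I0 = CLOSURE({[F' → . F]}), then GOTO on every symbol after a dot until no new states appear). It has 17 states:
  I0: { [C → . -], [C → . x , ,], [C → .], [F → . , C x], [F → . C X X], [F' → . F] }  — shift, reduce
  I1: { [C → . -], [C → . x , ,], [C → .], [F → , . C x] }  — shift, reduce
  I2: { [C → - .] }  — reduce
  I3: { [C → . -], [C → . x , ,], [C → .], [F → . , C x], [F → . C X X], [F → C . X X], [X → . -], [X → . F], [X → . num x ,] }  — shift, reduce
  I4: { [F' → F .] }  — accept
  I5: { [C → x . , ,] }  — shift
  I6: { [C → x , . ,] }  — shift
  I7: { [C → x , , .] }  — reduce
  I8: { [C → - .], [X → - .] }  — 2 reduces
  I9: { [X → F .] }  — reduce
  I10: { [C → . -], [C → . x , ,], [C → .], [F → . , C x], [F → . C X X], [F → C X . X], [X → . -], [X → . F], [X → . num x ,] }  — shift, reduce
  I11: { [X → num . x ,] }  — shift
  I12: { [X → num x . ,] }  — shift
  I13: { [X → num x , .] }  — reduce
  I14: { [F → C X X .] }  — reduce
  I15: { [F → , C . x] }  — shift
  I16: { [F → , C x .] }  — reduce

I8 contains complete items [C → - .], [X → - .] — reduce-reduce conflict.

Answer: Yes — I8: [C → - .] vs [X → - .]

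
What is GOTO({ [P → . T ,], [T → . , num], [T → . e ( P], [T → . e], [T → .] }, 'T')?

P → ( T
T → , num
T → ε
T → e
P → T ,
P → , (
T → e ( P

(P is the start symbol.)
{ [P → T . ,] }

GOTO(I, 'T') = CLOSURE({ [A → αX.β] : [A → α.Xβ] ∈ I, X = 'T' })

Items with dot before 'T', with the dot advanced:
  [P → . T ,] → [P → T . ,]
Closure adds nothing (no advanced item has the dot before a non-terminal).

GOTO = { [P → T . ,] }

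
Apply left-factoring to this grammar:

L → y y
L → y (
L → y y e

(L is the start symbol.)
Left-factoring transforms A → αβ₁ | αβ₂ into A → αA' and A' → β₁ | β₂
(α is the longest common prefix among the alternatives). Repeat until
no nonterminal has two alternatives with a common prefix.

Round 1: L has alternatives sharing prefix 'y'. Introduce L': L → y L'
  Add: L' → y
  Add: L' → (
  Add: L' → y e

Round 2: L' has alternatives sharing prefix 'y'. Introduce L'': L' → y L''
  Add: L'' → ε
  Add: L'' → e

No remaining common prefixes — done.

Resulting grammar:
L → y L'
L' → y L''
L'' → ε
L'' → e
L' → (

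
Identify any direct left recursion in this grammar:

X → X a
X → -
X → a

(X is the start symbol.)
Direct left recursion occurs when N → N α for some non-terminal N (the right-hand side begins with the left-hand side itself).

X → X a: LEFT RECURSIVE (starts with X)
X → -: starts with '-'
X → a: starts with a

The grammar has direct left recursion on: X.

Answer: Yes, X is left-recursive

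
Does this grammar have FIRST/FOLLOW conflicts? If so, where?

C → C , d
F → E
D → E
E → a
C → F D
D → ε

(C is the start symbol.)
A FIRST/FOLLOW conflict occurs when a non-terminal N has a nullable alternative N → β (β ⇒* ε) and another alternative N → α with FIRST(α) ∩ FOLLOW(N) ≠ ∅: on such a lookahead the parser cannot decide between expanding α and letting N vanish via β.

Nullable non-terminals: D.
FIRST sets used below: FIRST(E) = { 'a' }

D: nullable alternative(s) D → ε; FOLLOW(D) = { $, ',' }
  D → E: FIRST \ {ε} = { 'a' } — disjoint from FOLLOW(D)
  D → ε: FIRST \ {ε} = { } — this is the only nullable alternative, skip

C, E, F have no nullable alternative, so no FIRST/FOLLOW check is needed there.

No FIRST/FOLLOW conflicts found.

Answer: No FIRST/FOLLOW conflicts.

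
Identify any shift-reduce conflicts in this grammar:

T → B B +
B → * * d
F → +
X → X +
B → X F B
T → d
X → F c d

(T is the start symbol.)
A shift-reduce conflict occurs when an LR(0) state has both:
  - a complete (reduce) item [A → α .] (dot at the end), and
  - a shift item [B → β . c γ] (dot before a terminal).

Augment with T' → T and build the canonical LR(0) collection (I0 = CLOSURE({[T' → . T]}), then GOTO on every symbol after a dot until no new states appear). It has 17 states:
  I0: { [B → . * * d], [B → . X F B], [F → . +], [T → . B B +], [T → . d], [T' → . T], [X → . F c d], [X → . X +] }  — shift
  I1: { [B → * . * d] }  — shift
  I2: { [F → + .] }  — reduce
  I3: { [B → . * * d], [B → . X F B], [F → . +], [T → B . B +], [X → . F c d], [X → . X +] }  — shift
  I4: { [X → F . c d] }  — shift
  I5: { [T' → T .] }  — accept
  I6: { [B → X . F B], [F → . +], [X → X . +] }  — shift
  I7: { [T → d .] }  — reduce
  I8: { [F → + .], [X → X + .] }  — 2 reduces
  I9: { [B → . * * d], [B → . X F B], [B → X F . B], [F → . +], [X → . F c d], [X → . X +] }  — shift
  I10: { [B → X F B .] }  — reduce
  I11: { [X → F c . d] }  — shift
  I12: { [X → F c d .] }  — reduce
  I13: { [T → B B . +] }  — shift
  I14: { [T → B B + .] }  — reduce
  I15: { [B → * * . d] }  — shift
  I16: { [B → * * d .] }  — reduce

No state contains both a complete item and a shift item.

Answer: No shift-reduce conflicts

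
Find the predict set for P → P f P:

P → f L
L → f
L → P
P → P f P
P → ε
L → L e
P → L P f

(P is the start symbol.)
PREDICT(P → P f P) = (FIRST(RHS) \ {ε}) ∪ (FOLLOW(P) if ε ∈ FIRST(RHS), i.e. RHS ⇒* ε)
FIRST(P) = { 'e', 'f', ε }
FIRST(P f P) = { 'e', 'f' }
ε ∉ FIRST(P f P), so FOLLOW(P) is not added.
PREDICT(P → P f P) = { 'e', 'f' }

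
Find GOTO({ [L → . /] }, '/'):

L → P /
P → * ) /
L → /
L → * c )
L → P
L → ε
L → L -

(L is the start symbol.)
GOTO(I, '/') = CLOSURE({ [A → αX.β] : [A → α.Xβ] ∈ I, X = '/' })

Items with dot before '/', with the dot advanced:
  [L → . /] → [L → / .]
Closure adds nothing (no advanced item has the dot before a non-terminal).

GOTO = { [L → / .] }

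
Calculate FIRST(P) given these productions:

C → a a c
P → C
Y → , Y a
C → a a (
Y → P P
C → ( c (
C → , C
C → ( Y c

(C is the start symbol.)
{ '(', ',', 'a' }

FIRST sets of the other non-terminals involved (by the same procedure, iterated to a fixed point):
  FIRST(C) = { '(', ',', 'a' }

From P → C:
  - C is a non-terminal: add FIRST(C) \ {ε} = { '(', ',', 'a' }
    C is not nullable, so stop

Collecting: FIRST(P) = { '(', ',', 'a' }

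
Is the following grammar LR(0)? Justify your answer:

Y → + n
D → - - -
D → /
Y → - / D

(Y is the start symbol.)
A grammar is LR(0) if no state in the canonical LR(0) collection has:
  - both a shift item (dot before a terminal) and a complete item (shift-reduce conflict), or
  - two or more complete items (reduce-reduce conflict; the accept item [Y' → Y .] counts as a complete item here).

Augment with Y' → Y and build the canonical LR(0) collection (I0 = CLOSURE({[Y' → . Y]}), then GOTO on every symbol after a dot until no new states appear). It has 11 states:
  I0: { [Y → . + n], [Y → . - / D], [Y' → . Y] }  — shift
  I1: { [Y → + . n] }  — shift
  I2: { [Y → - . / D] }  — shift
  I3: { [Y' → Y .] }  — accept
  I4: { [D → . - - -], [D → . /], [Y → - / . D] }  — shift
  I5: { [D → - . - -] }  — shift
  I6: { [D → / .] }  — reduce
  I7: { [Y → - / D .] }  — reduce
  I8: { [D → - - . -] }  — shift
  I9: { [D → - - - .] }  — reduce
  I10: { [Y → + n .] }  — reduce

Every state is either a pure shift/goto state or contains exactly one complete item and nothing to shift — no conflicts. The grammar is LR(0).

Answer: Yes, the grammar is LR(0)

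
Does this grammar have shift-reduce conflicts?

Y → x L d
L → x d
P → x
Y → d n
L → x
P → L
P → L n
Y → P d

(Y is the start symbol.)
Yes — I1: [P → L .] vs [P → L . n]; I5: [L → x .] vs [L → . x]; I8: [L → x .] vs [L → x . d]

A shift-reduce conflict occurs when an LR(0) state has both:
  - a complete (reduce) item [A → α .] (dot at the end), and
  - a shift item [B → β . c γ] (dot before a terminal).

Augment with Y' → Y and build the canonical LR(0) collection (I0 = CLOSURE({[Y' → . Y]}), then GOTO on every symbol after a dot until no new states appear). It has 13 states:
  I0: { [L → . x d], [L → . x], [P → . L n], [P → . L], [P → . x], [Y → . P d], [Y → . d n], [Y → . x L d], [Y' → . Y] }  — shift
  I1: { [P → L . n], [P → L .] }  — shift, reduce
  I2: { [Y → P . d] }  — shift
  I3: { [Y' → Y .] }  — accept
  I4: { [Y → d . n] }  — shift
  I5: { [L → . x d], [L → . x], [L → x . d], [L → x .], [P → x .], [Y → x . L d] }  — shift, 2 reduces
  I6: { [Y → x L . d] }  — shift
  I7: { [L → x d .] }  — reduce
  I8: { [L → x . d], [L → x .] }  — shift, reduce
  I9: { [Y → x L d .] }  — reduce
  I10: { [Y → d n .] }  — reduce
  I11: { [Y → P d .] }  — reduce
  I12: { [P → L n .] }  — reduce

I1 contains reduce item [P → L .] and shift item [P → L . n] — shift-reduce conflict.
I5 contains reduce items [L → x .], [P → x .] and shift items [L → . x], [L → . x d], [L → x . d] — shift-reduce conflict.
I8 contains reduce item [L → x .] and shift item [L → x . d] — shift-reduce conflict.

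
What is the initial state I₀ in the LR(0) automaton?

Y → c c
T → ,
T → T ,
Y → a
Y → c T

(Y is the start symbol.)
{ [Y → . a], [Y → . c T], [Y → . c c], [Y' → . Y] }

First, augment the grammar with Y' → Y
I₀ = CLOSURE({ [Y' → . Y] }):
  [Y' → . Y] has the dot before Y: add [Y → . c c], [Y → . a], [Y → . c T]
No further items can be added.

I₀ = { [Y → . a], [Y → . c T], [Y → . c c], [Y' → . Y] }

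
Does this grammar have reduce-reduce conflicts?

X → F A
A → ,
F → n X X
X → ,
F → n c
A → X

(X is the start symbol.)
Yes — I8: [A → , .] vs [X → , .]

A reduce-reduce conflict occurs when an LR(0) state has two complete items [A → α .] and [B → β .] — both call for a reduction, and with no lookahead the parser cannot choose between them.

Augment with X' → X and build the canonical LR(0) collection (I0 = CLOSURE({[X' → . X]}), then GOTO on every symbol after a dot until no new states appear). It has 11 states:
  I0: { [F → . n X X], [F → . n c], [X → . ,], [X → . F A], [X' → . X] }  — shift
  I1: { [X → , .] }  — reduce
  I2: { [A → . ,], [A → . X], [F → . n X X], [F → . n c], [X → . ,], [X → . F A], [X → F . A] }  — shift
  I3: { [X' → X .] }  — accept
  I4: { [F → . n X X], [F → . n c], [F → n . X X], [F → n . c], [X → . ,], [X → . F A] }  — shift
  I5: { [F → . n X X], [F → . n c], [F → n X . X], [X → . ,], [X → . F A] }  — shift
  I6: { [F → n c .] }  — reduce
  I7: { [F → n X X .] }  — reduce
  I8: { [A → , .], [X → , .] }  — 2 reduces
  I9: { [X → F A .] }  — reduce
  I10: { [A → X .] }  — reduce

I8 contains complete items [A → , .], [X → , .] — reduce-reduce conflict.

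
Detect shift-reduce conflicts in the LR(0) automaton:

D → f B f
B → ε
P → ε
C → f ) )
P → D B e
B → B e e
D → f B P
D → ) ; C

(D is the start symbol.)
A shift-reduce conflict occurs when an LR(0) state has both:
  - a complete (reduce) item [A → α .] (dot at the end), and
  - a shift item [B → β . c γ] (dot before a terminal).

Augment with D' → D and build the canonical LR(0) collection (I0 = CLOSURE({[D' → . D]}), then GOTO on every symbol after a dot until no new states appear). It has 17 states:
  I0: { [D → . ) ; C], [D → . f B P], [D → . f B f], [D' → . D] }  — shift
  I1: { [D → ) . ; C] }  — shift
  I2: { [D' → D .] }  — accept
  I3: { [B → . B e e], [B → .], [D → f . B P], [D → f . B f] }  — reduce
  I4: { [B → B . e e], [D → . ) ; C], [D → . f B P], [D → . f B f], [D → f B . P], [D → f B . f], [P → . D B e], [P → .] }  — shift, reduce
  I5: { [B → . B e e], [B → .], [P → D . B e] }  — reduce
  I6: { [D → f B P .] }  — reduce
  I7: { [B → B e . e] }  — shift
  I8: { [B → . B e e], [B → .], [D → f . B P], [D → f . B f], [D → f B f .] }  — 2 reduces
  I9: { [B → B e e .] }  — reduce
  I10: { [B → B . e e], [P → D B . e] }  — shift
  I11: { [B → B e . e], [P → D B e .] }  — shift, reduce
  I12: { [C → . f ) )], [D → ) ; . C] }  — shift
  I13: { [D → ) ; C .] }  — reduce
  I14: { [C → f . ) )] }  — shift
  I15: { [C → f ) . )] }  — shift
  I16: { [C → f ) ) .] }  — reduce

I4 contains reduce item [P → .] and shift items [B → B . e e], [D → . ) ; C], [D → . f B P], [D → . f B f], [D → f B . f] — shift-reduce conflict.
I11 contains reduce item [P → D B e .] and shift item [B → B e . e] — shift-reduce conflict.

Answer: Yes — I4: [P → .] vs [B → B . e e]; I11: [P → D B e .] vs [B → B e . e]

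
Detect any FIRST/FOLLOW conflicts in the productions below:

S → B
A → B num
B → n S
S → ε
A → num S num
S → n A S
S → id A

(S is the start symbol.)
No FIRST/FOLLOW conflicts.

Nullable non-terminals: S.
FIRST sets used below: FIRST(B) = { 'n' }

S: nullable alternative(s) S → ε; FOLLOW(S) = { $, 'num' }
  S → B: FIRST \ {ε} = { 'n' } — disjoint from FOLLOW(S)
  S → ε: FIRST \ {ε} = { } — this is the only nullable alternative, skip
  S → n A S: FIRST \ {ε} = { 'n' } — disjoint from FOLLOW(S)
  S → id A: FIRST \ {ε} = { 'id' } — disjoint from FOLLOW(S)

A, B have no nullable alternative, so no FIRST/FOLLOW check is needed there.

No FIRST/FOLLOW conflicts found.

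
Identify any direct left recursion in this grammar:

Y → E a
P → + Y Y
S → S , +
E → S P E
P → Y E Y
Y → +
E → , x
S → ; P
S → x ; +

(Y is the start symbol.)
Yes, S is left-recursive

Direct left recursion occurs when N → N α for some non-terminal N (the right-hand side begins with the left-hand side itself).

Y → E a: starts with E
P → + Y Y: starts with '+'
S → S , +: LEFT RECURSIVE (starts with S)
E → S P E: starts with S
P → Y E Y: starts with Y
Y → +: starts with '+'
E → , x: starts with ','
S → ; P: starts with ';'
S → x ; +: starts with x

The grammar has direct left recursion on: S.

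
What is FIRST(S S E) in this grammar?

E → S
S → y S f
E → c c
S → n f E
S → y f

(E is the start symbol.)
FIRST sets of the non-terminals involved (from the grammar, by fixed-point iteration):
  FIRST(S) = { 'n', 'y' }

To compute FIRST(S S E), process the symbols left to right:
Symbol S is a non-terminal. Add FIRST(S) \ {ε} = { 'n', 'y' }
S is not nullable (ε ∉ FIRST(S)), so stop here.
FIRST(S S E) = { 'n', 'y' }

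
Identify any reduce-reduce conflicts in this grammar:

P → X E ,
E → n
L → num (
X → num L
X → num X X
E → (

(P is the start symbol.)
Augment with P' → P and build the canonical LR(0) collection (I0 = CLOSURE({[P' → . P]}), then GOTO on every symbol after a dot until no new states appear). It has 13 states:
  I0: { [P → . X E ,], [P' → . P], [X → . num L], [X → . num X X] }  — shift
  I1: { [P' → P .] }  — accept
  I2: { [E → . (], [E → . n], [P → X . E ,] }  — shift
  I3: { [L → . num (], [X → . num L], [X → . num X X], [X → num . L], [X → num . X X] }  — shift
  I4: { [X → num L .] }  — reduce
  I5: { [X → . num L], [X → . num X X], [X → num X . X] }  — shift
  I6: { [L → . num (], [L → num . (], [X → . num L], [X → . num X X], [X → num . L], [X → num . X X] }  — shift
  I7: { [L → num ( .] }  — reduce
  I8: { [X → num X X .] }  — reduce
  I9: { [E → ( .] }  — reduce
  I10: { [P → X E . ,] }  — shift
  I11: { [E → n .] }  — reduce
  I12: { [P → X E , .] }  — reduce

No state contains more than one complete item.

Answer: No reduce-reduce conflicts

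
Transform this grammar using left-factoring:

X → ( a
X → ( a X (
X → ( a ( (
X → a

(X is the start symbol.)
X → ( a X'
X' → ε
X' → X (
X' → ( (
X → a

Left-factoring transforms A → αβ₁ | αβ₂ into A → αA' and A' → β₁ | β₂
(α is the longest common prefix among the alternatives). Repeat until
no nonterminal has two alternatives with a common prefix.

Round 1: X has alternatives sharing prefix '( a'. Introduce X': X → ( a X'
  Add: X' → ε
  Add: X' → X (
  Add: X' → ( (

No remaining common prefixes — done.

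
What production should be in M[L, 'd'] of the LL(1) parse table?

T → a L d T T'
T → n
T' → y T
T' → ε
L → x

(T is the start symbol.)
Empty (error entry)

To find M[L, 'd'], we find productions for L where 'd' is in the predict set (PREDICT(N → α) = (FIRST(α) \ {ε}) ∪ (FOLLOW(N) if α ⇒* ε)).

L → x: PREDICT = { 'x' }

M[L, 'd'] is empty (no production applies)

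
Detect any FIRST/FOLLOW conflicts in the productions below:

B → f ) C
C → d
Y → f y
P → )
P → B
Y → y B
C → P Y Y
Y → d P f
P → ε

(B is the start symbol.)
Yes. P → B with FOLLOW(P) on { 'f' }

A FIRST/FOLLOW conflict occurs when a non-terminal N has a nullable alternative N → β (β ⇒* ε) and another alternative N → α with FIRST(α) ∩ FOLLOW(N) ≠ ∅: on such a lookahead the parser cannot decide between expanding α and letting N vanish via β.

Nullable non-terminals: P.
FIRST sets used below: FIRST(B) = { 'f' }

P: nullable alternative(s) P → ε; FOLLOW(P) = { 'd', 'f', 'y' }
  P → ): FIRST \ {ε} = { ')' } — disjoint from FOLLOW(P)
  P → B: FIRST \ {ε} = { 'f' } — overlaps FOLLOW(P) on { 'f' }: CONFLICT
  P → ε: FIRST \ {ε} = { } — this is the only nullable alternative, skip

B, C, Y have no nullable alternative, so no FIRST/FOLLOW check is needed there.

So the grammar has 1 FIRST/FOLLOW conflict (marked CONFLICT above).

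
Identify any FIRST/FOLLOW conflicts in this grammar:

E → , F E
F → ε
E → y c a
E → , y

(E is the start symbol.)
A FIRST/FOLLOW conflict occurs when a non-terminal N has a nullable alternative N → β (β ⇒* ε) and another alternative N → α with FIRST(α) ∩ FOLLOW(N) ≠ ∅: on such a lookahead the parser cannot decide between expanding α and letting N vanish via β.

Nullable non-terminals: F.
F has a nullable alternative but only one production, so nothing to check.

E has no nullable alternative, so no FIRST/FOLLOW check is needed there.

No FIRST/FOLLOW conflicts found.

Answer: No FIRST/FOLLOW conflicts.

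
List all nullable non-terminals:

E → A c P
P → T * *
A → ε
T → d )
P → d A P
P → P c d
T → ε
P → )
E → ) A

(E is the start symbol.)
A non-terminal is nullable if it can derive ε (the empty string): either it has an ε-production, or it has a production whose right-hand side consists entirely of nullable non-terminals.

ε-productions: A → ε, T → ε
So A, T are immediately nullable.
No further non-terminal can be added: every production for the remaining non-terminals contains a terminal or a non-nullable non-terminal.
Nullable = { 'A', 'T' }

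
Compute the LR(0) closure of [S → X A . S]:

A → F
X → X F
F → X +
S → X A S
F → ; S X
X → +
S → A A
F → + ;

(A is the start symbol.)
{ [A → . F], [F → . + ;], [F → . ; S X], [F → . X +], [S → . A A], [S → . X A S], [S → X A . S], [X → . +], [X → . X F] }

Start with: [S → X A . S]
  [S → X A . S] has the dot before S: add [S → . X A S], [S → . A A]
  [S → . X A S] has the dot before X: add [X → . X F], [X → . +]
  [S → . A A] has the dot before A: add [A → . F]
  [A → . F] has the dot before F: add [F → . X +], [F → . ; S X], [F → . + ;]
No further items can be added.

CLOSURE = { [A → . F], [F → . + ;], [F → . ; S X], [F → . X +], [S → . A A], [S → . X A S], [S → X A . S], [X → . +], [X → . X F] }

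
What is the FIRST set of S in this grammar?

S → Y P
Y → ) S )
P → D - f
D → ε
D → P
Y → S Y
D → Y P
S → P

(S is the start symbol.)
To compute FIRST(S), examine every production with S on the left-hand side, reading each right-hand side left to right until a non-nullable symbol is reached.

FIRST sets of the other non-terminals involved (by the same procedure, iterated to a fixed point):
  FIRST(Y) = { ')', '-' }
  FIRST(P) = { ')', '-' }

From S → Y P:
  - Y is a non-terminal: add FIRST(Y) \ {ε} = { ')', '-' }
    Y is not nullable, so stop
From S → P:
  - P is a non-terminal: add FIRST(P) \ {ε} = { ')', '-' }
    P is not nullable, so stop

Collecting: FIRST(S) = { ')', '-' }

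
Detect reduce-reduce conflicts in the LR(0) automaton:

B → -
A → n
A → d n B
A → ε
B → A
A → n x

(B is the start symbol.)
No reduce-reduce conflicts

A reduce-reduce conflict occurs when an LR(0) state has two complete items [A → α .] and [B → β .] — both call for a reduction, and with no lookahead the parser cannot choose between them.

Augment with B' → B and build the canonical LR(0) collection (I0 = CLOSURE({[B' → . B]}), then GOTO on every symbol after a dot until no new states appear). It has 9 states:
  I0: { [A → . d n B], [A → . n x], [A → . n], [A → .], [B → . -], [B → . A], [B' → . B] }  — shift, reduce
  I1: { [B → - .] }  — reduce
  I2: { [B → A .] }  — reduce
  I3: { [B' → B .] }  — accept
  I4: { [A → d . n B] }  — shift
  I5: { [A → n . x], [A → n .] }  — shift, reduce
  I6: { [A → n x .] }  — reduce
  I7: { [A → . d n B], [A → . n x], [A → . n], [A → .], [A → d n . B], [B → . -], [B → . A] }  — shift, reduce
  I8: { [A → d n B .] }  — reduce

No state contains more than one complete item.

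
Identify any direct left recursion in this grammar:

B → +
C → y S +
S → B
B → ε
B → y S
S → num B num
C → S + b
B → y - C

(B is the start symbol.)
No direct left recursion

Direct left recursion occurs when N → N α for some non-terminal N (the right-hand side begins with the left-hand side itself).

B → +: starts with '+'
C → y S +: starts with y
S → B: starts with B
B → ε: starts with ε
B → y S: starts with y
S → num B num: starts with num
C → S + b: starts with S
B → y - C: starts with y

No direct left recursion found.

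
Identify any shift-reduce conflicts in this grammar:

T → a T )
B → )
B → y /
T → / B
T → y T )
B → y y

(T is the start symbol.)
No shift-reduce conflicts

A shift-reduce conflict occurs when an LR(0) state has both:
  - a complete (reduce) item [A → α .] (dot at the end), and
  - a shift item [B → β . c γ] (dot before a terminal).

Augment with T' → T and build the canonical LR(0) collection (I0 = CLOSURE({[T' → . T]}), then GOTO on every symbol after a dot until no new states appear). It has 14 states:
  I0: { [T → . / B], [T → . a T )], [T → . y T )], [T' → . T] }  — shift
  I1: { [B → . )], [B → . y /], [B → . y y], [T → / . B] }  — shift
  I2: { [T' → T .] }  — accept
  I3: { [T → . / B], [T → . a T )], [T → . y T )], [T → a . T )] }  — shift
  I4: { [T → . / B], [T → . a T )], [T → . y T )], [T → y . T )] }  — shift
  I5: { [T → y T . )] }  — shift
  I6: { [T → y T ) .] }  — reduce
  I7: { [T → a T . )] }  — shift
  I8: { [T → a T ) .] }  — reduce
  I9: { [B → ) .] }  — reduce
  I10: { [T → / B .] }  — reduce
  I11: { [B → y . /], [B → y . y] }  — shift
  I12: { [B → y / .] }  — reduce
  I13: { [B → y y .] }  — reduce

No state contains both a complete item and a shift item.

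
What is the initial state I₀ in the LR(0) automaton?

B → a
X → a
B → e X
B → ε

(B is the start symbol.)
{ [B → . a], [B → . e X], [B → .], [B' → . B] }

First, augment the grammar with B' → B
I₀ = CLOSURE({ [B' → . B] }):
  [B' → . B] has the dot before B: add [B → . a], [B → . e X], [B → .]
No further items can be added.

I₀ = { [B → . a], [B → . e X], [B → .], [B' → . B] }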